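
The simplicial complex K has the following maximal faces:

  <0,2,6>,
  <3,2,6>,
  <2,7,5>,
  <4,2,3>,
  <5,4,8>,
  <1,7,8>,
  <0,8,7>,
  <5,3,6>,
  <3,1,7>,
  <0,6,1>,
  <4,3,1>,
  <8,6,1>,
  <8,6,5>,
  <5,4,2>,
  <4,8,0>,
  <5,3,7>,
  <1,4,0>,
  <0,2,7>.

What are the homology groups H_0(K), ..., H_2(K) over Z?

H_0 = Z,  H_1 = Z ⊕ Z_2,  H_2 = 0.

Fix the vertex order 0 < 1 < 2 < 3 < 4 < 5 < 6 < 7 < 8 and write every simplex with vertices in increasing order. Then dim K = 2 and the simplices of K are:

  0-simplices (9): [0], [1], [2], [3], [4], [5], [6], [7], [8]
  1-simplices (27): (27 of them)
  2-simplices (18): [0,1,4], [0,1,6], [0,2,6], [0,2,7], [0,4,8], [0,7,8], [1,3,4], [1,3,7], [1,6,8], [1,7,8], [2,3,4], [2,3,6], [2,4,5], [2,5,7], [3,5,6], [3,5,7], [4,5,8], [5,6,8]

so the chain groups are C_0 ≅ Z^9, C_1 ≅ Z^27, C_2 ≅ Z^18.

Boundary ∂_1: C_1 → C_0 sends each edge [p,q] (with p < q) to q − p. For instance
  ∂[1,8] = [8] − [1].
The resulting 9×27 matrix has rank 8, and its Smith normal form has invariant factors (1,1,1,1,1,1,1,1).

∂_2: C_2 → C_1 maps a triangle to the signed sum of its edges. For instance
  ∂[5,6,8] = [6,8] − [5,8] + [5,6],
  ∂[1,7,8] = [7,8] − [1,8] + [1,7].
As a 27×18 matrix over Z this has rank 18, with invariant factors (1,1,1,1,1,1,1,1,1,1,1,1,1,1,1,1,1,2).

Now H_k = ker ∂_k / im ∂_{k+1}, so:

  H_0: rank C_0 − rank ∂_1 = 9 − 8 = 1, and the invariant factors of ∂_1 are all 1, so H_0 ≅ Z.
  H_1: rank ker ∂_1 − rank ∂_2 = (27 − 8) − 18 = 1, and ∂_2 has invariant factor 2 > 1, so H_1 ≅ Z ⊕ Z_2.
  H_2: rank ker ∂_2 − rank ∂_3 = (18 − 18) − 0 = 0, and there is no ∂_3, so H_2 ≅ 0.

As a check, the Euler characteristic is 9 − 27 + 18 = 0, which agrees with 1 − 1 + 0 = 0.
(K is a triangulation of the Klein bottle.)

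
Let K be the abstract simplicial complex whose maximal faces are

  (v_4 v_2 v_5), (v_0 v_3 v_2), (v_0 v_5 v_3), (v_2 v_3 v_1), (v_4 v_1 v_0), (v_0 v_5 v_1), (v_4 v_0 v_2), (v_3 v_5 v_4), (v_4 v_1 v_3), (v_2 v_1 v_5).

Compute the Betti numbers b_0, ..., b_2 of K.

K has 6 vertices, 15 edges, 10 triangles.
rank ∂_0 = 0, rank ∂_1 = 5 ⇒ b_0 = 6 − 0 − 5 = 1; all invariant factors of ∂_1 are 1 so no torsion. So H_0 ≅ Z.
rank ∂_1 = 5, rank ∂_2 = 10 ⇒ b_1 = 15 − 5 − 10 = 0; ∂_2 has invariant factor(s) [2] giving torsion. So H_1 ≅ Z_2.
rank ∂_2 = 10, rank ∂_3 = 0 ⇒ b_2 = 10 − 10 − 0 = 0. So H_2 ≅ 0.

b_0 = 1, b_1 = 0, b_2 = 0.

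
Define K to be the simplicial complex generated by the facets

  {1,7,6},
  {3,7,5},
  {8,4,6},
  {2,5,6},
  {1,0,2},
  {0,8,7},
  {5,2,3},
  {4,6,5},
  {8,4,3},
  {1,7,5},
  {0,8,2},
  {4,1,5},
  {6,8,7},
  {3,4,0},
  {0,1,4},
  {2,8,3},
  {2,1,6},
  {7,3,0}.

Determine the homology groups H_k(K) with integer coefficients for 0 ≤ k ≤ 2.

H_0 = Z,  H_1 = Z × Z/2,  H_2 = 0.

Take the total order 0 < 1 < 2 < 3 < 4 < 5 < 6 < 7 < 8 on the vertex set. Then K (dimension 2) consists of the simplices:

  0-simplices (9): [0], [1], [2], [3], [4], [5], [6], [7], [8]
  1-simplices (27): (27 of them)
  2-simplices (18): [0,1,2], [0,1,4], [0,2,8], [0,3,4], [0,3,7], [0,7,8], [1,2,6], [1,4,5], [1,5,7], [1,6,7], [2,3,5], [2,3,8], [2,5,6], [3,4,8], [3,5,7], [4,5,6], [4,6,8], [6,7,8]

so the chain groups are C_0 ≅ Z^9, C_1 ≅ Z^27, C_2 ≅ Z^18.

The boundary map ∂_1: C_1 → C_0 maps an edge to its endpoints' difference, ∂[p,q] = q − p. For instance
  ∂[4,8] = [8] − [4].
This gives a 9×27 integer matrix of rank 8; reducing to Smith normal form yields diagonal entries (1,1,1,1,1,1,1,1).

Boundary ∂_2: C_2 → C_1 maps a triangle to the signed sum of its edges. For instance
  ∂[6,7,8] = [7,8] − [6,8] + [6,7],
  ∂[0,3,4] = [3,4] − [0,4] + [0,3].
The 27×18 boundary matrix has rank 18 and Smith normal form diag(1,1,1,1,1,1,1,1,1,1,1,1,1,1,1,1,1,2).

Reading off H_k = ker ∂_k / im ∂_{k+1}:

  H_0: rank C_0 − rank ∂_1 = 9 − 8 = 1, and the invariant factors of ∂_1 are all 1, so H_0 = Z.
  H_1: rank ker ∂_1 − rank ∂_2 = (27 − 8) − 18 = 1, and ∂_2 has invariant factor 2 > 1, so H_1 = Z × Z/2.
  H_2: rank ker ∂_2 − rank ∂_3 = (18 − 18) − 0 = 0, and there is no ∂_3, so H_2 = 0.

As a check, the Euler characteristic is 9 − 27 + 18 = 0, which agrees with 1 − 1 + 0 = 0.
(K is a triangulation of the Klein bottle.)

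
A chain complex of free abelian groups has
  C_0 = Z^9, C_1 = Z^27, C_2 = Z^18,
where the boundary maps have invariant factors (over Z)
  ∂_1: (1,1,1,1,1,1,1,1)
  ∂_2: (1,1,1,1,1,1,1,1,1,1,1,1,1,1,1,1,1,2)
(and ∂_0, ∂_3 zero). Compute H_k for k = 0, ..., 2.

H_0: b_0 = 9 − 0 − 8 = 1; torsion from ∂_1 factors > 1: none. So H_0 = Z.
H_1: b_1 = 27 − 8 − 18 = 1; torsion from ∂_2 factors > 1: [2]. So H_1 = Z ⊕ Z_2.
H_2: b_2 = 18 − 18 − 0 = 0; torsion from ∂_3 factors > 1: none. So H_2 = 0.

H_0 = Z,  H_1 = Z ⊕ Z_2,  H_2 = 0.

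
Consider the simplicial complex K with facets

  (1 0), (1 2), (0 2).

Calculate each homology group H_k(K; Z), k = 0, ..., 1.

Order the vertices as 0 < 1 < 2. Listing each simplex with vertices in this order, K has dimension 1 with simplices:

  0-simplices (3): [0], [1], [2]
  1-simplices (3): [0,1], [0,2], [1,2]

so the chain groups are C_0 ≅ Z^3, C_1 ≅ Z^3.

∂_1: C_1 → C_0 maps an edge to its endpoints' difference, ∂[p,q] = q − p. For instance
  ∂[0,2] = [2] − [0].
The resulting 3×3 matrix has rank 2, and its Smith normal form has invariant factors (1,1).

From H_k ≅ ker(∂_k) / im(∂_{k+1}) we obtain:

  H_0: rank C_0 − rank ∂_1 = 3 − 2 = 1, and the invariant factors of ∂_1 are all 1, so H_0 = Z.
  H_1: rank ker ∂_1 − rank ∂_2 = (3 − 2) − 0 = 1, and there is no ∂_2, so H_1 = Z.

H_0 ≅ Z,  H_1 ≅ Z.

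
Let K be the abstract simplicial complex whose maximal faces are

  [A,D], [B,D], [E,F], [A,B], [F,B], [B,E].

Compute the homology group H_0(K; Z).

H_0 ≅ Z.

We work with the vertex ordering A < B < D < E < F. The simplices of K, each written with vertices in increasing order, are:

  0-simplices (5): A, B, D, E, F
  1-simplices (6): AB, AD, BD, BE, BF, EF

Hence C_0 ≅ Z^5, C_1 ≅ Z^6.

∂_1: C_1 → C_0 is given by ∂[p,q] = [q] − [p].
The 5×6 boundary matrix has rank 4 and Smith normal form diag(1,1,1,1).

Reading off H_k = ker ∂_k / im ∂_{k+1}:

  H_0: rank C_0 − rank ∂_1 = 5 − 4 = 1, and the invariant factors of ∂_1 are all 1, so H_0 ≅ Z.

(K is a triangulation of a wedge of 2 circles.)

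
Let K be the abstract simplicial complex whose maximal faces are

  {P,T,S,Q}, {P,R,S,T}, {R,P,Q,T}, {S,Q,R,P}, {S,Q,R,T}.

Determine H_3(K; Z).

H_3 ≅ Z.

Fix the vertex order P < Q < R < S < T and write every simplex with vertices in increasing order. Then dim K = 3 and the simplices of K are:

  0-simplices (5): P, Q, R, S, T
  1-simplices (10): PQ, PR, PS, PT, QR, QS, QT, RS, RT, ST
  2-simplices (10): PQR, PQS, PQT, PRS, PRT, PST, QRS, QRT, QST, RST
  3-simplices (5): PQRS, PQRT, PQST, PRST, QRST

so the chain groups are C_0 ≅ Z^5, C_1 ≅ Z^10, C_2 ≅ Z^10, C_3 ≅ Z^5.

Boundary ∂_1: C_1 → C_0 is given by ∂[p,q] = [q] − [p]. For instance
  ∂ST = T − S.
As a 5×10 matrix over Z this has rank 4, with invariant factors (1,1,1,1).

∂_2: C_2 → C_1 sends each 2-simplex [p,q,r] to [q,r] − [p,r] + [p,q]. For instance
  ∂PQR = QR − PR + PQ,
  ∂PRS = RS − PS + PR.
The resulting 10×10 matrix has rank 6, and its Smith normal form has invariant factors (1,1,1,1,1,1).

Boundary ∂_3: C_3 → C_2 sends each 3-simplex σ to the alternating sum Σ_i (−1)^i (σ with its i-th vertex removed). For instance
  ∂PQRT = QRT − PRT + PQT − PQR,
  ∂QRST = RST − QST + QRT − QRS.
The 10×5 boundary matrix has rank 4 and Smith normal form diag(1,1,1,1).

Now H_k = ker ∂_k / im ∂_{k+1}, so:

  H_3: rank ker ∂_3 − rank ∂_4 = (5 − 4) − 0 = 1, and there is no ∂_4, so H_3 = Z.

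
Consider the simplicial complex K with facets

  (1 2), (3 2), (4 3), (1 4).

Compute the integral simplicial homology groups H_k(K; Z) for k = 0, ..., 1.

Order the vertices as 1 < 2 < 3 < 4. Listing each simplex with vertices in this order, K has dimension 1 with simplices:

  0-simplices (4): [1], [2], [3], [4]
  1-simplices (4): [1,2], [1,4], [2,3], [3,4]

Hence C_0 ≅ Z^4, C_1 ≅ Z^4.

Boundary ∂_1: C_1 → C_0 sends each edge [p,q] (with p < q) to q − p. For instance
  ∂[3,4] = [4] − [3].
The 4×4 boundary matrix has rank 3 and Smith normal form diag(1,1,1).

Computing H_k = (kernel of ∂_k) / (image of ∂_{k+1}):

  H_0: rank C_0 − rank ∂_1 = 4 − 3 = 1, and the invariant factors of ∂_1 are all 1, so H_0 ≅ Z.
  H_1: rank ker ∂_1 − rank ∂_2 = (4 − 3) − 0 = 1, and there is no ∂_2, so H_1 ≅ Z.

(K is a triangulation of the circle S^1.)

H_0 ≅ Z,  H_1 ≅ Z.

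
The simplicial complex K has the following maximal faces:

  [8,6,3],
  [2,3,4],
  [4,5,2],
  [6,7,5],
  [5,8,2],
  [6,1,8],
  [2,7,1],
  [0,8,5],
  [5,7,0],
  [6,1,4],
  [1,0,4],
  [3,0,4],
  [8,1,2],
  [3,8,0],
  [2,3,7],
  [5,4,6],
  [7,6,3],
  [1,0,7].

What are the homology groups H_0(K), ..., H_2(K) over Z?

We work with the vertex ordering 0 < 1 < 2 < 3 < 4 < 5 < 6 < 7 < 8. The simplices of K, each written with vertices in increasing order, are:

  0-simplices (9): [0], [1], [2], [3], [4], [5], [6], [7], [8]
  1-simplices (27): (27 of them)
  2-simplices (18): [0,1,4], [0,1,7], [0,3,4], [0,3,8], [0,5,7], [0,5,8], [1,2,7], [1,2,8], [1,4,6], [1,6,8], [2,3,4], [2,3,7], [2,4,5], [2,5,8], [3,6,7], [3,6,8], [4,5,6], [5,6,7]

Hence C_0 ≅ Z^9, C_1 ≅ Z^27, C_2 ≅ Z^18.

The boundary map ∂_1: C_1 → C_0 is given by ∂[p,q] = [q] − [p].
The resulting 9×27 matrix has rank 8, and its Smith normal form has invariant factors (1,1,1,1,1,1,1,1).

The boundary map ∂_2: C_2 → C_1 acts by ∂[p,q,r] = [q,r] − [p,r] + [p,q]. For instance
  ∂[2,5,8] = [5,8] − [2,8] + [2,5],
  ∂[0,5,7] = [5,7] − [0,7] + [0,5].
This gives a 27×18 integer matrix of rank 17; reducing to Smith normal form yields diagonal entries (1,1,1,1,1,1,1,1,1,1,1,1,1,1,1,1,1).

Now H_k = ker ∂_k / im ∂_{k+1}, so:

  H_0: rank C_0 − rank ∂_1 = 9 − 8 = 1, and the invariant factors of ∂_1 are all 1, so H_0 ≅ Z.
  H_1: rank ker ∂_1 − rank ∂_2 = (27 − 8) − 17 = 2, and the invariant factors of ∂_2 are all 1, so H_1 ≅ Z^2.
  H_2: rank ker ∂_2 − rank ∂_3 = (18 − 17) − 0 = 1, and there is no ∂_3, so H_2 ≅ Z.

(K is a triangulation of the torus T^2.)

H_0 = Z,  H_1 = Z^2,  H_2 = Z.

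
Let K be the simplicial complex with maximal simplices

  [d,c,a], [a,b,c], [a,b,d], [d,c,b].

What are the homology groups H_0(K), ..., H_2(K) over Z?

H_0 ≅ Z,  H_1 = 0,  H_2 ≅ Z.

K has 4 vertices, 6 edges, 4 triangles.
rank ∂_0 = 0, rank ∂_1 = 3 ⇒ b_0 = 4 − 0 − 3 = 1; all invariant factors of ∂_1 are 1 so no torsion. So H_0 ≅ Z.
rank ∂_1 = 3, rank ∂_2 = 3 ⇒ b_1 = 6 − 3 − 3 = 0; all invariant factors of ∂_2 are 1 so no torsion. So H_1 ≅ 0.
rank ∂_2 = 3, rank ∂_3 = 0 ⇒ b_2 = 4 − 3 − 0 = 1. So H_2 ≅ Z.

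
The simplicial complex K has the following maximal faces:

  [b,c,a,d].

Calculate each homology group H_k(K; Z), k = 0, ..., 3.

We work with the vertex ordering a < b < c < d. The simplices of K, each written with vertices in increasing order, are:

  0-simplices (4): a, b, c, d
  1-simplices (6): ab, ac, ad, bc, bd, cd
  2-simplices (4): abc, abd, acd, bcd
  3-simplices (1): abcd

giving chain groups C_0 ≅ Z^4, C_1 ≅ Z^6, C_2 ≅ Z^4, C_3 ≅ Z^1.

Boundary ∂_1: C_1 → C_0 is given by ∂[p,q] = [q] − [p]. For instance
  ∂cd = d − c.
As a 4×6 matrix over Z this has rank 3, with invariant factors (1,1,1).

The boundary map ∂_2: C_2 → C_1 sends each 2-simplex [p,q,r] to [q,r] − [p,r] + [p,q]. For instance
  ∂abd = bd − ad + ab,
  ∂abc = bc − ac + ab.
The 6×4 boundary matrix has rank 3 and Smith normal form diag(1,1,1).

Boundary ∂_3: C_3 → C_2 sends each 3-simplex σ to the alternating sum Σ_i (−1)^i (σ with its i-th vertex removed). For instance
  ∂abcd = bcd − acd + abd − abc.
The resulting 4×1 matrix has rank 1, and its Smith normal form has invariant factors (1).

From H_k ≅ ker(∂_k) / im(∂_{k+1}) we obtain:

  H_0: rank C_0 − rank ∂_1 = 4 − 3 = 1, and the invariant factors of ∂_1 are all 1, so H_0 ≅ Z.
  H_1: rank ker ∂_1 − rank ∂_2 = (6 − 3) − 3 = 0, and the invariant factors of ∂_2 are all 1, so H_1 ≅ 0.
  H_2: rank ker ∂_2 − rank ∂_3 = (4 − 3) − 1 = 0, and the invariant factors of ∂_3 are all 1, so H_2 ≅ 0.
  H_3: rank ker ∂_3 − rank ∂_4 = (1 − 1) − 0 = 0, and there is no ∂_4, so H_3 ≅ 0.

(K is a triangulation of the 3-simplex.)

H_0 ≅ Z,  H_1 = 0,  H_2 = 0,  H_3 = 0.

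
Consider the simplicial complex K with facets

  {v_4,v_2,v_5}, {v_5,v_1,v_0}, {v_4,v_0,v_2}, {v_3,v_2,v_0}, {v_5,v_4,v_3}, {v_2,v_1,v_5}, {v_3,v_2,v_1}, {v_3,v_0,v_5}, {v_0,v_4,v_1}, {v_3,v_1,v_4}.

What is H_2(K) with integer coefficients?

H_2 ≅ 0.

K has 6 vertices, 15 edges, 10 triangles.
rank ∂_2 = 10, rank ∂_3 = 0 ⇒ b_2 = 10 − 10 − 0 = 0. So H_2 ≅ 0.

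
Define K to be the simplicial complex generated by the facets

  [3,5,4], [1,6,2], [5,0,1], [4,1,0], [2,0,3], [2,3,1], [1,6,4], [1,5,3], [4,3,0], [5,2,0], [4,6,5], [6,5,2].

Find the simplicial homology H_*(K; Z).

Take the total order 0 < 1 < 2 < 3 < 4 < 5 < 6 on the vertex set. Then K (dimension 2) consists of the simplices:

  0-simplices (7): [0], [1], [2], [3], [4], [5], [6]
  1-simplices (18): [0,1], [0,2], [0,3], [0,4], [0,5], [1,2], [1,3], [1,4], [1,5], [1,6], [2,3], [2,5], [2,6], [3,4], [3,5], [4,5], [4,6], [5,6]
  2-simplices (12): [0,1,4], [0,1,5], [0,2,3], [0,2,5], [0,3,4], [1,2,3], [1,2,6], [1,3,5], [1,4,6], [2,5,6], [3,4,5], [4,5,6]

giving chain groups C_0 ≅ Z^7, C_1 ≅ Z^18, C_2 ≅ Z^12.

The boundary map ∂_1: C_1 → C_0 sends each edge [p,q] (with p < q) to q − p. For instance
  ∂[0,3] = [3] − [0].
As a 7×18 matrix over Z this has rank 6, with invariant factors (1,1,1,1,1,1).

The boundary map ∂_2: C_2 → C_1 sends each 2-simplex [p,q,r] to [q,r] − [p,r] + [p,q]. For instance
  ∂[0,2,5] = [2,5] − [0,5] + [0,2],
  ∂[1,2,6] = [2,6] − [1,6] + [1,2].
As a 18×12 matrix over Z this has rank 12, with invariant factors (1,1,1,1,1,1,1,1,1,1,1,2).

Reading off H_k = ker ∂_k / im ∂_{k+1}:

  H_0: rank C_0 − rank ∂_1 = 7 − 6 = 1, and the invariant factors of ∂_1 are all 1, so H_0 = Z.
  H_1: rank ker ∂_1 − rank ∂_2 = (18 − 6) − 12 = 0, and ∂_2 has invariant factor 2 > 1, so H_1 = Z/2.
  H_2: rank ker ∂_2 − rank ∂_3 = (12 − 12) − 0 = 0, and there is no ∂_3, so H_2 = 0.

As a check, the Euler characteristic is 7 − 18 + 12 = 1, which agrees with 1 − 0 + 0 = 1.

H_0 = Z,  H_1 = Z/2,  H_2 = 0.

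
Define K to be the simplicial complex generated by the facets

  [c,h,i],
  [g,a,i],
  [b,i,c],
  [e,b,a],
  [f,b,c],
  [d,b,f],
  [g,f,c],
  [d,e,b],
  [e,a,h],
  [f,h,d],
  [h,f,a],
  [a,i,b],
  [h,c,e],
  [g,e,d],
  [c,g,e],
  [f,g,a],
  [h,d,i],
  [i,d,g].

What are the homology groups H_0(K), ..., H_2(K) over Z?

K has 9 vertices, 27 edges, 18 triangles.
rank ∂_0 = 0, rank ∂_1 = 8 ⇒ b_0 = 9 − 0 − 8 = 1; all invariant factors of ∂_1 are 1 so no torsion. So H_0 ≅ Z.
rank ∂_1 = 8, rank ∂_2 = 17 ⇒ b_1 = 27 − 8 − 17 = 2; all invariant factors of ∂_2 are 1 so no torsion. So H_1 ≅ Z^2.
rank ∂_2 = 17, rank ∂_3 = 0 ⇒ b_2 = 18 − 17 − 0 = 1. So H_2 ≅ Z.

H_0 = Z,  H_1 = Z^2,  H_2 = Z.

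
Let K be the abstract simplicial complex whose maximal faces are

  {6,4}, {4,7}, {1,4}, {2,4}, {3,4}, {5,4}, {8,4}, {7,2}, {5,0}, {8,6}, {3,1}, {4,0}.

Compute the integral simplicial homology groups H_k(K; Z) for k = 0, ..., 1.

H_0 ≅ Z,  H_1 ≅ Z^4.

Fix the vertex order 0 < 1 < 2 < 3 < 4 < 5 < 6 < 7 < 8 and write every simplex with vertices in increasing order. Then dim K = 1 and the simplices of K are:

  0-simplices (9): [0], [1], [2], [3], [4], [5], [6], [7], [8]
  1-simplices (12): [0,4], [0,5], [1,3], [1,4], [2,4], [2,7], [3,4], [4,5], [4,6], [4,7], [4,8], [6,8]

so the chain groups are C_0 ≅ Z^9, C_1 ≅ Z^12.

Boundary ∂_1: C_1 → C_0 is given by ∂[p,q] = [q] − [p]. For instance
  ∂[4,7] = [7] − [4].
This gives a 9×12 integer matrix of rank 8; reducing to Smith normal form yields diagonal entries (1,1,1,1,1,1,1,1).

Reading off H_k = ker ∂_k / im ∂_{k+1}:

  H_0: rank C_0 − rank ∂_1 = 9 − 8 = 1, and the invariant factors of ∂_1 are all 1, so H_0 ≅ Z.
  H_1: rank ker ∂_1 − rank ∂_2 = (12 − 8) − 0 = 4, and there is no ∂_2, so H_1 ≅ Z^4.

As a check, the Euler characteristic is 9 − 12 = -3, which agrees with 1 − 4 = -3.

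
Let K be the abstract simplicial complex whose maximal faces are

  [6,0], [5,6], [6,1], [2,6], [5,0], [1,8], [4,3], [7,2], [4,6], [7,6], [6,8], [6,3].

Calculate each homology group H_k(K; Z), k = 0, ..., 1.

We work with the vertex ordering 0 < 1 < 2 < 3 < 4 < 5 < 6 < 7 < 8. The simplices of K, each written with vertices in increasing order, are:

  0-simplices (9): [0], [1], [2], [3], [4], [5], [6], [7], [8]
  1-simplices (12): [0,5], [0,6], [1,6], [1,8], [2,6], [2,7], [3,4], [3,6], [4,6], [5,6], [6,7], [6,8]

so the chain groups are C_0 ≅ Z^9, C_1 ≅ Z^12.

∂_1: C_1 → C_0 maps an edge to its endpoints' difference, ∂[p,q] = q − p. For instance
  ∂[3,4] = [4] − [3].
As a 9×12 matrix over Z this has rank 8, with invariant factors (1,1,1,1,1,1,1,1).

From H_k ≅ ker(∂_k) / im(∂_{k+1}) we obtain:

  H_0: rank C_0 − rank ∂_1 = 9 − 8 = 1, and the invariant factors of ∂_1 are all 1, so H_0 ≅ Z.
  H_1: rank ker ∂_1 − rank ∂_2 = (12 − 8) − 0 = 4, and there is no ∂_2, so H_1 ≅ Z^4.

H_0 = Z,  H_1 = Z^4.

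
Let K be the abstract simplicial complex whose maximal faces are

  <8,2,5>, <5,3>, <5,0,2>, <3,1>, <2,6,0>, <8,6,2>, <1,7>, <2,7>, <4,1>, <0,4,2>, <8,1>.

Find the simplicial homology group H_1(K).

Take the total order 0 < 1 < 2 < 3 < 4 < 5 < 6 < 7 < 8 on the vertex set. Then K (dimension 2) consists of the simplices:

  0-simplices (9): [0], [1], [2], [3], [4], [5], [6], [7], [8]
  1-simplices (16): [0,2], [0,4], [0,5], [0,6], [1,3], [1,4], [1,7], [1,8], [2,4], [2,5], [2,6], [2,7], [2,8], [3,5], [5,8], [6,8]
  2-simplices (5): [0,2,4], [0,2,5], [0,2,6], [2,5,8], [2,6,8]

giving chain groups C_0 ≅ Z^9, C_1 ≅ Z^16, C_2 ≅ Z^5.

Boundary ∂_1: C_1 → C_0 sends each edge [p,q] (with p < q) to q − p. For instance
  ∂[0,2] = [2] − [0].
As a 9×16 matrix over Z this has rank 8, with invariant factors (1,1,1,1,1,1,1,1).

Boundary ∂_2: C_2 → C_1 maps a triangle to the signed sum of its edges. For instance
  ∂[2,5,8] = [5,8] − [2,8] + [2,5],
  ∂[0,2,6] = [2,6] − [0,6] + [0,2].
The 16×5 boundary matrix has rank 5 and Smith normal form diag(1,1,1,1,1).

From H_k ≅ ker(∂_k) / im(∂_{k+1}) we obtain:

  H_1: rank ker ∂_1 − rank ∂_2 = (16 − 8) − 5 = 3, and the invariant factors of ∂_2 are all 1, so H_1 ≅ Z^3.

H_1 = Z^3.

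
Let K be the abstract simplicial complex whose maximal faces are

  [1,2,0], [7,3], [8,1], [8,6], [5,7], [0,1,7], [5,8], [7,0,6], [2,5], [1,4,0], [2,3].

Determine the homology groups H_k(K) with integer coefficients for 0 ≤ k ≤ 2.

H_0 ≅ Z,  H_1 ≅ Z^4,  H_2 = 0.

We work with the vertex ordering 0 < 1 < 2 < 3 < 4 < 5 < 6 < 7 < 8. The simplices of K, each written with vertices in increasing order, are:

  0-simplices (9): [0], [1], [2], [3], [4], [5], [6], [7], [8]
  1-simplices (16): [0,1], [0,2], [0,4], [0,6], [0,7], [1,2], [1,4], [1,7], [1,8], [2,3], [2,5], [3,7], [5,7], [5,8], [6,7], [6,8]
  2-simplices (4): [0,1,2], [0,1,4], [0,1,7], [0,6,7]

so the chain groups are C_0 ≅ Z^9, C_1 ≅ Z^16, C_2 ≅ Z^4.

∂_1: C_1 → C_0 sends each edge [p,q] (with p < q) to q − p. For instance
  ∂[0,2] = [2] − [0].
As a 9×16 matrix over Z this has rank 8, with invariant factors (1,1,1,1,1,1,1,1).

Boundary ∂_2: C_2 → C_1 maps a triangle to the signed sum of its edges. For instance
  ∂[0,1,7] = [1,7] − [0,7] + [0,1],
  ∂[0,1,2] = [1,2] − [0,2] + [0,1].
As a 16×4 matrix over Z this has rank 4, with invariant factors (1,1,1,1).

From H_k ≅ ker(∂_k) / im(∂_{k+1}) we obtain:

  H_0: rank C_0 − rank ∂_1 = 9 − 8 = 1, and the invariant factors of ∂_1 are all 1, so H_0 ≅ Z.
  H_1: rank ker ∂_1 − rank ∂_2 = (16 − 8) − 4 = 4, and the invariant factors of ∂_2 are all 1, so H_1 ≅ Z^4.
  H_2: rank ker ∂_2 − rank ∂_3 = (4 − 4) − 0 = 0, and there is no ∂_3, so H_2 ≅ 0.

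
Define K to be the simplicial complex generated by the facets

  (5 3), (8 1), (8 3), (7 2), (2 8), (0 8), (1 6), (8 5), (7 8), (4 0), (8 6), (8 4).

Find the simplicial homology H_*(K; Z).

H_0 = Z,  H_1 = Z^4.

Take the total order 0 < 1 < 2 < 3 < 4 < 5 < 6 < 7 < 8 on the vertex set. Then K (dimension 1) consists of the simplices:

  0-simplices (9): [0], [1], [2], [3], [4], [5], [6], [7], [8]
  1-simplices (12): [0,4], [0,8], [1,6], [1,8], [2,7], [2,8], [3,5], [3,8], [4,8], [5,8], [6,8], [7,8]

Hence C_0 ≅ Z^9, C_1 ≅ Z^12.

The boundary map ∂_1: C_1 → C_0 is given by ∂[p,q] = [q] − [p].
This gives a 9×12 integer matrix of rank 8; reducing to Smith normal form yields diagonal entries (1,1,1,1,1,1,1,1).

Now H_k = ker ∂_k / im ∂_{k+1}, so:

  H_0: rank C_0 − rank ∂_1 = 9 − 8 = 1, and the invariant factors of ∂_1 are all 1, so H_0 = Z.
  H_1: rank ker ∂_1 − rank ∂_2 = (12 − 8) − 0 = 4, and there is no ∂_2, so H_1 = Z^4.

(K is a triangulation of a wedge of 4 circles.)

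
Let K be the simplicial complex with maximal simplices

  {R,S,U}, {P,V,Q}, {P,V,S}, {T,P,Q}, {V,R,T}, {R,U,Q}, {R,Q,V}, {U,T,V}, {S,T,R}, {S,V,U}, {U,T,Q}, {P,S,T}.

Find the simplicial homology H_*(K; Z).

H_0 ≅ Z,  H_1 ≅ Z/2,  H_2 = 0.

Order the vertices as P < Q < R < S < T < U < V. Listing each simplex with vertices in this order, K has dimension 2 with simplices:

  0-simplices (7): P, Q, R, S, T, U, V
  1-simplices (18): PQ, PS, PT, PV, QR, QT, QU, QV, RS, RT, RU, RV, ST, SU, SV, TU, TV, UV
  2-simplices (12): PQT, PQV, PST, PSV, QRU, QRV, QTU, RST, RSU, RTV, SUV, TUV

Hence C_0 ≅ Z^7, C_1 ≅ Z^18, C_2 ≅ Z^12.

Boundary ∂_1: C_1 → C_0 is given by ∂[p,q] = [q] − [p]. For instance
  ∂SV = V − S.
As a 7×18 matrix over Z this has rank 6, with invariant factors (1,1,1,1,1,1).

The boundary map ∂_2: C_2 → C_1 sends each 2-simplex [p,q,r] to [q,r] − [p,r] + [p,q]. For instance
  ∂QRV = RV − QV + QR,
  ∂PQV = QV − PV + PQ.
The resulting 18×12 matrix has rank 12, and its Smith normal form has invariant factors (1,1,1,1,1,1,1,1,1,1,1,2).

From H_k ≅ ker(∂_k) / im(∂_{k+1}) we obtain:

  H_0: rank C_0 − rank ∂_1 = 7 − 6 = 1, and the invariant factors of ∂_1 are all 1, so H_0 ≅ Z.
  H_1: rank ker ∂_1 − rank ∂_2 = (18 − 6) − 12 = 0, and ∂_2 has invariant factor 2 > 1, so H_1 ≅ Z/2.
  H_2: rank ker ∂_2 − rank ∂_3 = (12 − 12) − 0 = 0, and there is no ∂_3, so H_2 ≅ 0.

As a check, the Euler characteristic is 7 − 18 + 12 = 1, which agrees with 1 − 0 + 0 = 1.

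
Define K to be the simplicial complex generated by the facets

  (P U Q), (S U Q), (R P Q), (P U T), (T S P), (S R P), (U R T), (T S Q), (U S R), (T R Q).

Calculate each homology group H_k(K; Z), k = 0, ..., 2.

Take the total order P < Q < R < S < T < U on the vertex set. Then K (dimension 2) consists of the simplices:

  0-simplices (6): P, Q, R, S, T, U
  1-simplices (15): PQ, PR, PS, PT, PU, QR, QS, QT, QU, RS, RT, RU, ST, SU, TU
  2-simplices (10): PQR, PQU, PRS, PST, PTU, QRT, QST, QSU, RSU, RTU

Hence C_0 ≅ Z^6, C_1 ≅ Z^15, C_2 ≅ Z^10.

Boundary ∂_1: C_1 → C_0 is given by ∂[p,q] = [q] − [p]. For instance
  ∂ST = T − S.
The 6×15 boundary matrix has rank 5 and Smith normal form diag(1,1,1,1,1).

Boundary ∂_2: C_2 → C_1 acts by ∂[p,q,r] = [q,r] − [p,r] + [p,q]. For instance
  ∂PQU = QU − PU + PQ,
  ∂QSU = SU − QU + QS.
The resulting 15×10 matrix has rank 10, and its Smith normal form has invariant factors (1,1,1,1,1,1,1,1,1,2).

Computing H_k = (kernel of ∂_k) / (image of ∂_{k+1}):

  H_0: rank C_0 − rank ∂_1 = 6 − 5 = 1, and the invariant factors of ∂_1 are all 1, so H_0 ≅ Z.
  H_1: rank ker ∂_1 − rank ∂_2 = (15 − 5) − 10 = 0, and ∂_2 has invariant factor 2 > 1, so H_1 ≅ Z/2.
  H_2: rank ker ∂_2 − rank ∂_3 = (10 − 10) − 0 = 0, and there is no ∂_3, so H_2 ≅ 0.

(K is a triangulation of the real projective plane RP^2.)

H_0 ≅ Z,  H_1 ≅ Z/2,  H_2 = 0.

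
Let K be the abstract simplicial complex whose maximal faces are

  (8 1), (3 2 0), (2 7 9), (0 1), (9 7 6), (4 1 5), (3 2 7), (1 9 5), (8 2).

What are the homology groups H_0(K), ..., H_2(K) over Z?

We work with the vertex ordering 0 < 1 < 2 < 3 < 4 < 5 < 6 < 7 < 8 < 9. The simplices of K, each written with vertices in increasing order, are:

  0-simplices (10): [0], [1], [2], [3], [4], [5], [6], [7], [8], [9]
  1-simplices (17): [0,1], [0,2], [0,3], [1,4], [1,5], [1,8], [1,9], [2,3], [2,7], [2,8], [2,9], [3,7], [4,5], [5,9], [6,7], [6,9], [7,9]
  2-simplices (6): [0,2,3], [1,4,5], [1,5,9], [2,3,7], [2,7,9], [6,7,9]

so the chain groups are C_0 ≅ Z^10, C_1 ≅ Z^17, C_2 ≅ Z^6.

Boundary ∂_1: C_1 → C_0 maps an edge to its endpoints' difference, ∂[p,q] = q − p. For instance
  ∂[2,3] = [3] − [2].
This gives a 10×17 integer matrix of rank 9; reducing to Smith normal form yields diagonal entries (1,1,1,1,1,1,1,1,1).

∂_2: C_2 → C_1 acts by ∂[p,q,r] = [q,r] − [p,r] + [p,q]. For instance
  ∂[1,5,9] = [5,9] − [1,9] + [1,5],
  ∂[6,7,9] = [7,9] − [6,9] + [6,7].
As a 17×6 matrix over Z this has rank 6, with invariant factors (1,1,1,1,1,1).

Now H_k = ker ∂_k / im ∂_{k+1}, so:

  H_0: rank C_0 − rank ∂_1 = 10 − 9 = 1, and the invariant factors of ∂_1 are all 1, so H_0 ≅ Z.
  H_1: rank ker ∂_1 − rank ∂_2 = (17 − 9) − 6 = 2, and the invariant factors of ∂_2 are all 1, so H_1 ≅ Z^2.
  H_2: rank ker ∂_2 − rank ∂_3 = (6 − 6) − 0 = 0, and there is no ∂_3, so H_2 ≅ 0.

H_0 ≅ Z,  H_1 ≅ Z^2,  H_2 = 0.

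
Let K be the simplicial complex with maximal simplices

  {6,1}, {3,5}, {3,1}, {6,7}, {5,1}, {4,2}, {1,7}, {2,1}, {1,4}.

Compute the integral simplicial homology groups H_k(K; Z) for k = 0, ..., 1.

Fix the vertex order 1 < 2 < 3 < 4 < 5 < 6 < 7 and write every simplex with vertices in increasing order. Then dim K = 1 and the simplices of K are:

  0-simplices (7): [1], [2], [3], [4], [5], [6], [7]
  1-simplices (9): [1,2], [1,3], [1,4], [1,5], [1,6], [1,7], [2,4], [3,5], [6,7]

giving chain groups C_0 ≅ Z^7, C_1 ≅ Z^9.

∂_1: C_1 → C_0 sends each edge [p,q] (with p < q) to q − p.
This gives a 7×9 integer matrix of rank 6; reducing to Smith normal form yields diagonal entries (1,1,1,1,1,1).

Reading off H_k = ker ∂_k / im ∂_{k+1}:

  H_0: rank C_0 − rank ∂_1 = 7 − 6 = 1, and the invariant factors of ∂_1 are all 1, so H_0 ≅ Z.
  H_1: rank ker ∂_1 − rank ∂_2 = (9 − 6) − 0 = 3, and there is no ∂_2, so H_1 ≅ Z^3.

H_0 ≅ Z,  H_1 ≅ Z^3.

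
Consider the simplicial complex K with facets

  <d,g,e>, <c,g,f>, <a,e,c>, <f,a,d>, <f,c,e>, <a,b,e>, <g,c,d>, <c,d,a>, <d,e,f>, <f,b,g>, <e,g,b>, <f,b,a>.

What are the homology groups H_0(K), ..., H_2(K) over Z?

K has 7 vertices, 18 edges, 12 triangles.
rank ∂_0 = 0, rank ∂_1 = 6 ⇒ b_0 = 7 − 0 − 6 = 1; all invariant factors of ∂_1 are 1 so no torsion. So H_0 ≅ Z.
rank ∂_1 = 6, rank ∂_2 = 12 ⇒ b_1 = 18 − 6 − 12 = 0; ∂_2 has invariant factor(s) [2] giving torsion. So H_1 ≅ Z/2.
rank ∂_2 = 12, rank ∂_3 = 0 ⇒ b_2 = 12 − 12 − 0 = 0. So H_2 ≅ 0.

H_0 = Z,  H_1 = Z/2,  H_2 = 0.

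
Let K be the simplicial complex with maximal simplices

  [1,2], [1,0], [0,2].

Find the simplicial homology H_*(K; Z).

H_0 ≅ Z,  H_1 ≅ Z.

K has 3 vertices, 3 edges.
rank ∂_0 = 0, rank ∂_1 = 2 ⇒ b_0 = 3 − 0 − 2 = 1; all invariant factors of ∂_1 are 1 so no torsion. So H_0 = Z.
rank ∂_1 = 2, rank ∂_2 = 0 ⇒ b_1 = 3 − 2 − 0 = 1. So H_1 = Z.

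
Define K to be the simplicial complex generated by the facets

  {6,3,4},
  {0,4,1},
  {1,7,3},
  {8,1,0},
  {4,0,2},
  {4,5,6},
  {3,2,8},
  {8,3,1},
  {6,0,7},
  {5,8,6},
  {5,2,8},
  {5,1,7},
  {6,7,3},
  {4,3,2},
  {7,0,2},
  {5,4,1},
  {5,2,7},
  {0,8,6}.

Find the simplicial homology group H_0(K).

Take the total order 0 < 1 < 2 < 3 < 4 < 5 < 6 < 7 < 8 on the vertex set. Then K (dimension 2) consists of the simplices:

  0-simplices (9): [0], [1], [2], [3], [4], [5], [6], [7], [8]
  1-simplices (27): (27 of them)
  2-simplices (18): [0,1,4], [0,1,8], [0,2,4], [0,2,7], [0,6,7], [0,6,8], [1,3,7], [1,3,8], [1,4,5], [1,5,7], [2,3,4], [2,3,8], [2,5,7], [2,5,8], [3,4,6], [3,6,7], [4,5,6], [5,6,8]

Hence C_0 ≅ Z^9, C_1 ≅ Z^27, C_2 ≅ Z^18.

The boundary map ∂_1: C_1 → C_0 sends each edge [p,q] (with p < q) to q − p. For instance
  ∂[1,8] = [8] − [1].
The 9×27 boundary matrix has rank 8 and Smith normal form diag(1,1,1,1,1,1,1,1).

∂_2: C_2 → C_1 maps a triangle to the signed sum of its edges. For instance
  ∂[0,2,7] = [2,7] − [0,7] + [0,2],
  ∂[3,6,7] = [6,7] − [3,7] + [3,6].
This gives a 27×18 integer matrix of rank 17; reducing to Smith normal form yields diagonal entries (1,1,1,1,1,1,1,1,1,1,1,1,1,1,1,1,1).

From H_k ≅ ker(∂_k) / im(∂_{k+1}) we obtain:

  H_0: rank C_0 − rank ∂_1 = 9 − 8 = 1, and the invariant factors of ∂_1 are all 1, so H_0 = Z.

(K is a triangulation of the torus T^2.)

H_0 ≅ Z.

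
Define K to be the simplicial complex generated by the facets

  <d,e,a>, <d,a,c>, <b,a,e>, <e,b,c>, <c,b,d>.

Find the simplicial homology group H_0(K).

H_0 ≅ Z.

Take the total order a < b < c < d < e on the vertex set. Then K (dimension 2) consists of the simplices:

  0-simplices (5): a, b, c, d, e
  1-simplices (10): ab, ac, ad, ae, bc, bd, be, cd, ce, de
  2-simplices (5): abe, acd, ade, bcd, bce

giving chain groups C_0 ≅ Z^5, C_1 ≅ Z^10, C_2 ≅ Z^5.

Boundary ∂_1: C_1 → C_0 maps an edge to its endpoints' difference, ∂[p,q] = q − p.
This gives a 5×10 integer matrix of rank 4; reducing to Smith normal form yields diagonal entries (1,1,1,1).

The boundary map ∂_2: C_2 → C_1 maps a triangle to the signed sum of its edges. For instance
  ∂acd = cd − ad + ac,
  ∂bce = ce − be + bc.
The resulting 10×5 matrix has rank 5, and its Smith normal form has invariant factors (1,1,1,1,1).

Now H_k = ker ∂_k / im ∂_{k+1}, so:

  H_0: rank C_0 − rank ∂_1 = 5 − 4 = 1, and the invariant factors of ∂_1 are all 1, so H_0 ≅ Z.

(K is a triangulation of the Möbius band.)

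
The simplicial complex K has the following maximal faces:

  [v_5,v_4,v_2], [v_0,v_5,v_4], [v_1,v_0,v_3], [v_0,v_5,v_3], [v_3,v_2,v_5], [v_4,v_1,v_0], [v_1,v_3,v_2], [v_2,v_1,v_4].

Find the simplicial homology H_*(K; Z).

H_0 = Z,  H_1 = 0,  H_2 = Z.

Take the total order v_0 < v_1 < v_2 < v_3 < v_4 < v_5 on the vertex set. Then K (dimension 2) consists of the simplices:

  0-simplices (6): [v_0], [v_1], [v_2], [v_3], [v_4], [v_5]
  1-simplices (12): [v_0,v_1], [v_0,v_3], [v_0,v_4], [v_0,v_5], [v_1,v_2], [v_1,v_3], [v_1,v_4], [v_2,v_3], [v_2,v_4], [v_2,v_5], [v_3,v_5], [v_4,v_5]
  2-simplices (8): [v_0,v_1,v_3], [v_0,v_1,v_4], [v_0,v_3,v_5], [v_0,v_4,v_5], [v_1,v_2,v_3], [v_1,v_2,v_4], [v_2,v_3,v_5], [v_2,v_4,v_5]

Hence C_0 ≅ Z^6, C_1 ≅ Z^12, C_2 ≅ Z^8.

Boundary ∂_1: C_1 → C_0 maps an edge to its endpoints' difference, ∂[p,q] = q − p. For instance
  ∂[v_2,v_3] = [v_3] − [v_2].
As a 6×12 matrix over Z this has rank 5, with invariant factors (1,1,1,1,1).

∂_2: C_2 → C_1 maps a triangle to the signed sum of its edges. For instance
  ∂[v_0,v_1,v_3] = [v_1,v_3] − [v_0,v_3] + [v_0,v_1],
  ∂[v_1,v_2,v_3] = [v_2,v_3] − [v_1,v_3] + [v_1,v_2].
The resulting 12×8 matrix has rank 7, and its Smith normal form has invariant factors (1,1,1,1,1,1,1).

Reading off H_k = ker ∂_k / im ∂_{k+1}:

  H_0: rank C_0 − rank ∂_1 = 6 − 5 = 1, and the invariant factors of ∂_1 are all 1, so H_0 = Z.
  H_1: rank ker ∂_1 − rank ∂_2 = (12 − 5) − 7 = 0, and the invariant factors of ∂_2 are all 1, so H_1 = 0.
  H_2: rank ker ∂_2 − rank ∂_3 = (8 − 7) − 0 = 1, and there is no ∂_3, so H_2 = Z.

As a check, the Euler characteristic is 6 − 12 + 8 = 2, which agrees with 1 − 0 + 1 = 2.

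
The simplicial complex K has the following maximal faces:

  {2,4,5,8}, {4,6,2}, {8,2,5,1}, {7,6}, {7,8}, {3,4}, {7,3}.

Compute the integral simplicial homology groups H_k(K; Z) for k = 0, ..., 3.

K has 8 vertices, 15 edges, 8 triangles, 2 3-simplices.
rank ∂_0 = 0, rank ∂_1 = 7 ⇒ b_0 = 8 − 0 − 7 = 1; all invariant factors of ∂_1 are 1 so no torsion. So H_0 ≅ Z.
rank ∂_1 = 7, rank ∂_2 = 6 ⇒ b_1 = 15 − 7 − 6 = 2; all invariant factors of ∂_2 are 1 so no torsion. So H_1 ≅ Z^2.
rank ∂_2 = 6, rank ∂_3 = 2 ⇒ b_2 = 8 − 6 − 2 = 0; all invariant factors of ∂_3 are 1 so no torsion. So H_2 ≅ 0.
rank ∂_3 = 2, rank ∂_4 = 0 ⇒ b_3 = 2 − 2 − 0 = 0. So H_3 ≅ 0.

H_0 = Z,  H_1 = Z^2,  H_2 = 0,  H_3 = 0.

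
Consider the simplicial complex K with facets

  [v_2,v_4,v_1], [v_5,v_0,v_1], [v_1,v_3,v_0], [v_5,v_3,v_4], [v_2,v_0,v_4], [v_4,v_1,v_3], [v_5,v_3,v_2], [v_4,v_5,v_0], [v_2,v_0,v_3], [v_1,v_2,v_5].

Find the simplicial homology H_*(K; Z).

H_0 = Z,  H_1 = Z_2,  H_2 = 0.

Take the total order v_0 < v_1 < v_2 < v_3 < v_4 < v_5 on the vertex set. Then K (dimension 2) consists of the simplices:

  0-simplices (6): [v_0], [v_1], [v_2], [v_3], [v_4], [v_5]
  1-simplices (15): (15 of them)
  2-simplices (10): [v_0,v_1,v_3], [v_0,v_1,v_5], [v_0,v_2,v_3], [v_0,v_2,v_4], [v_0,v_4,v_5], [v_1,v_2,v_4], [v_1,v_2,v_5], [v_1,v_3,v_4], [v_2,v_3,v_5], [v_3,v_4,v_5]

so the chain groups are C_0 ≅ Z^6, C_1 ≅ Z^15, C_2 ≅ Z^10.

Boundary ∂_1: C_1 → C_0 sends each edge [p,q] (with p < q) to q − p.
This gives a 6×15 integer matrix of rank 5; reducing to Smith normal form yields diagonal entries (1,1,1,1,1).

Boundary ∂_2: C_2 → C_1 sends each 2-simplex [p,q,r] to [q,r] − [p,r] + [p,q]. For instance
  ∂[v_0,v_1,v_5] = [v_1,v_5] − [v_0,v_5] + [v_0,v_1],
  ∂[v_1,v_2,v_5] = [v_2,v_5] − [v_1,v_5] + [v_1,v_2].
The resulting 15×10 matrix has rank 10, and its Smith normal form has invariant factors (1,1,1,1,1,1,1,1,1,2).

Reading off H_k = ker ∂_k / im ∂_{k+1}:

  H_0: rank C_0 − rank ∂_1 = 6 − 5 = 1, and the invariant factors of ∂_1 are all 1, so H_0 ≅ Z.
  H_1: rank ker ∂_1 − rank ∂_2 = (15 − 5) − 10 = 0, and ∂_2 has invariant factor 2 > 1, so H_1 ≅ Z_2.
  H_2: rank ker ∂_2 − rank ∂_3 = (10 − 10) − 0 = 0, and there is no ∂_3, so H_2 ≅ 0.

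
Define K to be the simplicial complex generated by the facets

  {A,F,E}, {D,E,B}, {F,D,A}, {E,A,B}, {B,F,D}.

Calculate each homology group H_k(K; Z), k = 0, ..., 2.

Fix the vertex order A < B < D < E < F and write every simplex with vertices in increasing order. Then dim K = 2 and the simplices of K are:

  0-simplices (5): A, B, D, E, F
  1-simplices (10): AB, AD, AE, AF, BD, BE, BF, DE, DF, EF
  2-simplices (5): ABE, ADF, AEF, BDE, BDF

giving chain groups C_0 ≅ Z^5, C_1 ≅ Z^10, C_2 ≅ Z^5.

Boundary ∂_1: C_1 → C_0 maps an edge to its endpoints' difference, ∂[p,q] = q − p.
The 5×10 boundary matrix has rank 4 and Smith normal form diag(1,1,1,1).

∂_2: C_2 → C_1 maps a triangle to the signed sum of its edges. For instance
  ∂BDE = DE − BE + BD,
  ∂ABE = BE − AE + AB.
The 10×5 boundary matrix has rank 5 and Smith normal form diag(1,1,1,1,1).

Reading off H_k = ker ∂_k / im ∂_{k+1}:

  H_0: rank C_0 − rank ∂_1 = 5 − 4 = 1, and the invariant factors of ∂_1 are all 1, so H_0 ≅ Z.
  H_1: rank ker ∂_1 − rank ∂_2 = (10 − 4) − 5 = 1, and the invariant factors of ∂_2 are all 1, so H_1 ≅ Z.
  H_2: rank ker ∂_2 − rank ∂_3 = (5 − 5) − 0 = 0, and there is no ∂_3, so H_2 ≅ 0.

As a check, the Euler characteristic is 5 − 10 + 5 = 0, which agrees with 1 − 1 + 0 = 0.
(K is a triangulation of the Möbius band.)

H_0 ≅ Z,  H_1 ≅ Z,  H_2 = 0.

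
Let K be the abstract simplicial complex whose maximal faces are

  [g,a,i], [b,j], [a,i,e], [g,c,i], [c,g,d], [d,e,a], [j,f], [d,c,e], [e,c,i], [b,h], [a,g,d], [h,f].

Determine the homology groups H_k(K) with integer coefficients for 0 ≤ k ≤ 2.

Fix the vertex order a < b < c < d < e < f < g < h < i < j and write every simplex with vertices in increasing order. Then dim K = 2 and the simplices of K are:

  0-simplices (10): a, b, c, d, e, f, g, h, i, j
  1-simplices (16): ad, ae, ag, ai, bh, bj, cd, ce, cg, ci, de, dg, ei, fh, fj, gi
  2-simplices (8): ade, adg, aei, agi, cde, cdg, cei, cgi

so the chain groups are C_0 ≅ Z^10, C_1 ≅ Z^16, C_2 ≅ Z^8.

∂_1: C_1 → C_0 is given by ∂[p,q] = [q] − [p].
The 10×16 boundary matrix has rank 8 and Smith normal form diag(1,1,1,1,1,1,1,1).

Boundary ∂_2: C_2 → C_1 sends each 2-simplex [p,q,r] to [q,r] − [p,r] + [p,q]. For instance
  ∂adg = dg − ag + ad,
  ∂ade = de − ae + ad.
The resulting 16×8 matrix has rank 7, and its Smith normal form has invariant factors (1,1,1,1,1,1,1).

From H_k ≅ ker(∂_k) / im(∂_{k+1}) we obtain:

  H_0: rank C_0 − rank ∂_1 = 10 − 8 = 2, and the invariant factors of ∂_1 are all 1, so H_0 ≅ Z^2.
  H_1: rank ker ∂_1 − rank ∂_2 = (16 − 8) − 7 = 1, and the invariant factors of ∂_2 are all 1, so H_1 ≅ Z.
  H_2: rank ker ∂_2 − rank ∂_3 = (8 − 7) − 0 = 1, and there is no ∂_3, so H_2 ≅ Z.

As a check, the Euler characteristic is 10 − 16 + 8 = 2, which agrees with 2 − 1 + 1 = 2.
(K is a triangulation of the disjoint union of the 2-sphere S^2 and the circle S^1.)

H_0 = Z^2,  H_1 = Z,  H_2 = Z.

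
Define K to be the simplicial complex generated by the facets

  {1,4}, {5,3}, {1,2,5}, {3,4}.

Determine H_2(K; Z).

H_2 = 0.

Fix the vertex order 1 < 2 < 3 < 4 < 5 and write every simplex with vertices in increasing order. Then dim K = 2 and the simplices of K are:

  0-simplices (5): [1], [2], [3], [4], [5]
  1-simplices (6): [1,2], [1,4], [1,5], [2,5], [3,4], [3,5]
  2-simplices (1): [1,2,5]

Hence C_0 ≅ Z^5, C_1 ≅ Z^6, C_2 ≅ Z^1.

∂_1: C_1 → C_0 sends each edge [p,q] (with p < q) to q − p. For instance
  ∂[2,5] = [5] − [2].
The 5×6 boundary matrix has rank 4 and Smith normal form diag(1,1,1,1).

Boundary ∂_2: C_2 → C_1 acts by ∂[p,q,r] = [q,r] − [p,r] + [p,q]. For instance
  ∂[1,2,5] = [2,5] − [1,5] + [1,2].
This gives a 6×1 integer matrix of rank 1; reducing to Smith normal form yields diagonal entries (1).

Reading off H_k = ker ∂_k / im ∂_{k+1}:

  H_2: rank ker ∂_2 − rank ∂_3 = (1 − 1) − 0 = 0, and there is no ∂_3, so H_2 = 0.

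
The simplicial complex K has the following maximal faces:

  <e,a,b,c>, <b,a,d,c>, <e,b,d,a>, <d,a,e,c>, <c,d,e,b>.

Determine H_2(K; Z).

We work with the vertex ordering a < b < c < d < e. The simplices of K, each written with vertices in increasing order, are:

  0-simplices (5): a, b, c, d, e
  1-simplices (10): ab, ac, ad, ae, bc, bd, be, cd, ce, de
  2-simplices (10): abc, abd, abe, acd, ace, ade, bcd, bce, bde, cde
  3-simplices (5): abcd, abce, abde, acde, bcde

Hence C_0 ≅ Z^5, C_1 ≅ Z^10, C_2 ≅ Z^10, C_3 ≅ Z^5.

∂_1: C_1 → C_0 maps an edge to its endpoints' difference, ∂[p,q] = q − p.
This gives a 5×10 integer matrix of rank 4; reducing to Smith normal form yields diagonal entries (1,1,1,1).

The boundary map ∂_2: C_2 → C_1 maps a triangle to the signed sum of its edges. For instance
  ∂acd = cd − ad + ac,
  ∂abd = bd − ad + ab.
The 10×10 boundary matrix has rank 6 and Smith normal form diag(1,1,1,1,1,1).

The boundary map ∂_3: C_3 → C_2 sends each 3-simplex σ to the alternating sum Σ_i (−1)^i (σ with its i-th vertex removed). For instance
  ∂bcde = cde − bde + bce − bcd,
  ∂abce = bce − ace + abe − abc.
The 10×5 boundary matrix has rank 4 and Smith normal form diag(1,1,1,1).

From H_k ≅ ker(∂_k) / im(∂_{k+1}) we obtain:

  H_2: rank ker ∂_2 − rank ∂_3 = (10 − 6) − 4 = 0, and the invariant factors of ∂_3 are all 1, so H_2 = 0.

H_2 ≅ 0.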